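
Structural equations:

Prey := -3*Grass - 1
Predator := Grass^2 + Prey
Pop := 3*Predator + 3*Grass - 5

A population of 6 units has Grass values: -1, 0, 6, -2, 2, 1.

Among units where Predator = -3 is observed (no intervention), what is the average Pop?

-9.5

Conditioning on Predator=-3 selects the 2 unit(s) with Grass ∈ {2, 1}. Their Pop values: -8, -11. Mean = -9.5.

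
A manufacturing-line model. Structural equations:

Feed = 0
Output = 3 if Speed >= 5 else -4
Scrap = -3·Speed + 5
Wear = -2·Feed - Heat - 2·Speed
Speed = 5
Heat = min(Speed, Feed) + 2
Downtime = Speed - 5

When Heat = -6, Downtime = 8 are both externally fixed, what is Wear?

-4

The joint intervention fixes Heat = -6, Downtime = 8, removing each variable's own equation.
Wear = -2·Feed - Heat - 2·Speed  [with Feed=0, Heat=-6, Speed=5]  = -4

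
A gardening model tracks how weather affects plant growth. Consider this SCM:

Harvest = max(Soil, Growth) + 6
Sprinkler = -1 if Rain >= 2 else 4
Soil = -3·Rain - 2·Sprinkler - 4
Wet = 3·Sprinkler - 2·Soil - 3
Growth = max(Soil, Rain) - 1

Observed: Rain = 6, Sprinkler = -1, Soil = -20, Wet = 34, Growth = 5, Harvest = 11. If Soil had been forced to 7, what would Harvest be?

The intervention breaks the incoming arrows to Soil: Soil = -3·Rain - 2·Sprinkler - 4 no longer applies, and Soil = 7.
Growth = max(Soil, Rain) - 1  [with Soil=7, Rain=6]  = 6
Harvest = max(Soil, Growth) + 6  [with Soil=7, Growth=6]  = 13

13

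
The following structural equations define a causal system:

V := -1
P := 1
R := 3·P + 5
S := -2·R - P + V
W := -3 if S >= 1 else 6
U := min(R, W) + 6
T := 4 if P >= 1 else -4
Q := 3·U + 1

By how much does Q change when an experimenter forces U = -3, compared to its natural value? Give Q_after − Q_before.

Intervening sets U = -3 and removes its equation (U := min(R, W) + 6).
Q = 3·U + 1  [with U=-3]  = -8
Without intervention: R = 3·P + 5  [with P=1]  = 8; S = -2·R - P + V  [with R=8, P=1, V=-1]  = -18; W = -3 if S >= 1 else 6  [with S=-18]  = 6; U = min(R, W) + 6  [with R=8, W=6]  = 12; Q = 3·U + 1  [with U=12]  = 37.
Change = -8 − 37 = -45.

-45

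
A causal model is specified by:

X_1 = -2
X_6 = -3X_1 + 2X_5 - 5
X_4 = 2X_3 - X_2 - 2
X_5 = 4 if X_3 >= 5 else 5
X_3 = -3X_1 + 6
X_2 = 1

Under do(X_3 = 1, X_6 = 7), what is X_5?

5

The joint intervention fixes X_3 = 1, X_6 = 7, removing each variable's own equation.
X_5 = 4 if X_3 >= 5 else 5  [with X_3=1]  = 5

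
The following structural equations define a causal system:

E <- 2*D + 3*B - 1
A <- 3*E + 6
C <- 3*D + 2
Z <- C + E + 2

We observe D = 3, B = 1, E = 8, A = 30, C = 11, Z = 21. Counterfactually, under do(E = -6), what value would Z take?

The intervention breaks the incoming arrows to E: E <- 2*D + 3*B - 1 no longer applies, and E = -6.
C = 3*D + 2  [with D=3]  = 11
Z = C + E + 2  [with C=11, E=-6]  = 7

7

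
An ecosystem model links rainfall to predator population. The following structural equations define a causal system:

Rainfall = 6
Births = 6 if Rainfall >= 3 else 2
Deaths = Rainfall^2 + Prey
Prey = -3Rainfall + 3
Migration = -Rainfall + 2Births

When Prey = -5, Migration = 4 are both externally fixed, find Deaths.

31

The joint intervention fixes Prey = -5, Migration = 4, removing each variable's own equation.
Deaths = Rainfall^2 + Prey  [with Rainfall=6, Prey=-5]  = 31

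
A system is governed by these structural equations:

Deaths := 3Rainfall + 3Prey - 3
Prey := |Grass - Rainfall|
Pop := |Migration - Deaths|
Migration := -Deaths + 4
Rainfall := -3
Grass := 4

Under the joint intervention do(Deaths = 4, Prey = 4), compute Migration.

0

The joint intervention fixes Deaths = 4, Prey = 4, removing each variable's own equation.
Migration = -Deaths + 4  [with Deaths=4]  = 0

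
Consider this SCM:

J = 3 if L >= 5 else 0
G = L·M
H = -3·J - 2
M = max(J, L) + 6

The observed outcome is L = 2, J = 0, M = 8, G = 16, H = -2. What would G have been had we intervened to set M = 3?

The intervention breaks the incoming arrows to M: M = max(J, L) + 6 no longer applies, and M = 3.
G = L·M  [with L=2, M=3]  = 6

6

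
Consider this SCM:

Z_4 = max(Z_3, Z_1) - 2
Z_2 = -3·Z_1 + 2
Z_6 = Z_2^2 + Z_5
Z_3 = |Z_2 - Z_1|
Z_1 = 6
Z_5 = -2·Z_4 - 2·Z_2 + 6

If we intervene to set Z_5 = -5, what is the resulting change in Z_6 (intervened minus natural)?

The intervention breaks the incoming arrows to Z_5: Z_5 = -2·Z_4 - 2·Z_2 + 6 no longer applies, and Z_5 = -5.
Z_2 = -3·Z_1 + 2  [with Z_1=6]  = -16
Z_6 = Z_2^2 + Z_5  [with Z_2=-16, Z_5=-5]  = 251
Without intervention: Z_2 = -3·Z_1 + 2  [with Z_1=6]  = -16; Z_3 = |Z_2 - Z_1|  [with Z_2=-16, Z_1=6]  = 22; Z_4 = max(Z_3, Z_1) - 2  [with Z_3=22, Z_1=6]  = 20; Z_5 = -2·Z_4 - 2·Z_2 + 6  [with Z_4=20, Z_2=-16]  = -2; Z_6 = Z_2^2 + Z_5  [with Z_2=-16, Z_5=-2]  = 254.
Change = 251 − 254 = -3.

-3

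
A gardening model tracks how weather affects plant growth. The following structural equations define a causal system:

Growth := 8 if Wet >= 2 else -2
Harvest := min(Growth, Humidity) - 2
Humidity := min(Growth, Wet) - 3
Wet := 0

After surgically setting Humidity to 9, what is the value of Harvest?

-4

The intervention breaks the incoming arrows to Humidity: Humidity := min(Growth, Wet) - 3 no longer applies, and Humidity = 9.
Growth = 8 if Wet >= 2 else -2  [with Wet=0]  = -2
Harvest = min(Growth, Humidity) - 2  [with Growth=-2, Humidity=9]  = -4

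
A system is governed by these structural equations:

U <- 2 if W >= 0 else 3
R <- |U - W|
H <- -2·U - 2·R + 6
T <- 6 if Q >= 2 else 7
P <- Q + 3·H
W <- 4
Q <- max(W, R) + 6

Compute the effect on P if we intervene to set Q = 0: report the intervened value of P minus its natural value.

The intervention breaks the incoming arrows to Q: Q <- max(W, R) + 6 no longer applies, and Q = 0.
U = 2 if W >= 0 else 3  [with W=4]  = 2
R = |U - W|  [with U=2, W=4]  = 2
H = -2·U - 2·R + 6  [with U=2, R=2]  = -2
P = Q + 3·H  [with Q=0, H=-2]  = -6
Without intervention: U = 2 if W >= 0 else 3  [with W=4]  = 2; R = |U - W|  [with U=2, W=4]  = 2; Q = max(W, R) + 6  [with W=4, R=2]  = 10; H = -2·U - 2·R + 6  [with U=2, R=2]  = -2; P = Q + 3·H  [with Q=10, H=-2]  = 4.
Change = -6 − 4 = -10.

-10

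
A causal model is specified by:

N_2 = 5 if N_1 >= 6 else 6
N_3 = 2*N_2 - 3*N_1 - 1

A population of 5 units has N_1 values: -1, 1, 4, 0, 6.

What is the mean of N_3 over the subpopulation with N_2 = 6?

E[N_3|N_2=6] averages over only the 4 units with N_2=6 (N_1 = -1, 1, 4, 0): N_3 = 14, 8, -1, 11, mean 8.

8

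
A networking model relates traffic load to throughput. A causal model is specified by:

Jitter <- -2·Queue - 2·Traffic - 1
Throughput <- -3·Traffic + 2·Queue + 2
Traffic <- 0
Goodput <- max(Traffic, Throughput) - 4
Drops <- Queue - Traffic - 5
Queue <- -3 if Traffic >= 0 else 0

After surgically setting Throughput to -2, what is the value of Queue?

-3

Under do(Throughput=-2), the mechanism Throughput <- -3·Traffic + 2·Queue + 2 is discarded; Throughput is fixed at -2.
No directed path runs from Throughput to Queue, so Queue keeps its natural value.
Queue = -3 if Traffic >= 0 else 0  [with Traffic=0]  = -3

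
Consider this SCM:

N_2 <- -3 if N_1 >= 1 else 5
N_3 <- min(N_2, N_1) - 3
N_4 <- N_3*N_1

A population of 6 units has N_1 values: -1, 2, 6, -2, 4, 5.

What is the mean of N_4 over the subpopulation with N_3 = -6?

-25.5

Conditioning on N_3=-6 selects the 4 unit(s) with N_1 ∈ {2, 6, 4, 5}. Their N_4 values: -12, -36, -24, -30. Mean = -25.5.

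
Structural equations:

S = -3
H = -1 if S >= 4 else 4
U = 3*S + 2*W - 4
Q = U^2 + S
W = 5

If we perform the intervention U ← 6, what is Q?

The intervention breaks the incoming arrows to U: U = 3*S + 2*W - 4 no longer applies, and U = 6.
Q = U^2 + S  [with U=6, S=-3]  = 33

33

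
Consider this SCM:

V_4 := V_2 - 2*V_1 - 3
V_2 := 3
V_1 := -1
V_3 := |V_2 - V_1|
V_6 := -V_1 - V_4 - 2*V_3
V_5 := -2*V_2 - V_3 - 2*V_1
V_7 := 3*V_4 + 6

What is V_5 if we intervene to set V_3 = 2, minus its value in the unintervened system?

2

do(V_3=2) replaces the equation V_3 := |V_2 - V_1| with the constant V_3 = 2.
V_5 = -2*V_2 - V_3 - 2*V_1  [with V_2=3, V_3=2, V_1=-1]  = -6
Without intervention: V_3 = |V_2 - V_1|  [with V_2=3, V_1=-1]  = 4; V_5 = -2*V_2 - V_3 - 2*V_1  [with V_2=3, V_3=4, V_1=-1]  = -8.
Change = -6 − (-8) = 2.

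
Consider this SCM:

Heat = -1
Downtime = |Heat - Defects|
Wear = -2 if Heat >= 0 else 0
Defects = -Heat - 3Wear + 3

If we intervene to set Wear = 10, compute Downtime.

25

Under do(Wear=10), the mechanism Wear = -2 if Heat >= 0 else 0 is discarded; Wear is fixed at 10.
Defects = -Heat - 3Wear + 3  [with Heat=-1, Wear=10]  = -26
Downtime = |Heat - Defects|  [with Heat=-1, Defects=-26]  = 25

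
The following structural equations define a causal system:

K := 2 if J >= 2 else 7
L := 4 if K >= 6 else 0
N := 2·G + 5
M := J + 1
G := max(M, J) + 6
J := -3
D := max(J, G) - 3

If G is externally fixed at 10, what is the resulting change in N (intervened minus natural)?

12

The intervention breaks the incoming arrows to G: G := max(M, J) + 6 no longer applies, and G = 10.
N = 2·G + 5  [with G=10]  = 25
Without intervention: M = J + 1  [with J=-3]  = -2; G = max(M, J) + 6  [with M=-2, J=-3]  = 4; N = 2·G + 5  [with G=4]  = 13.
Change = 25 − 13 = 12.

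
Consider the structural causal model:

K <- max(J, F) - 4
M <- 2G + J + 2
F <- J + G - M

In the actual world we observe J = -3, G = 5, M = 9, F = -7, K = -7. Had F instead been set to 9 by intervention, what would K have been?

5

Intervening sets F = 9 and removes its equation (F <- J + G - M).
K = max(J, F) - 4  [with J=-3, F=9]  = 5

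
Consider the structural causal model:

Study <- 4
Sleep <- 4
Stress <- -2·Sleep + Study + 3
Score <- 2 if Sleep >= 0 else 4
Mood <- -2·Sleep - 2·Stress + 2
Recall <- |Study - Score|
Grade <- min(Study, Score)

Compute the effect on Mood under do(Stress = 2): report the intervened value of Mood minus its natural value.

do(Stress=2) replaces the equation Stress <- -2·Sleep + Study + 3 with the constant Stress = 2.
Mood = -2·Sleep - 2·Stress + 2  [with Sleep=4, Stress=2]  = -10
Without intervention: Stress = -2·Sleep + Study + 3  [with Sleep=4, Study=4]  = -1; Mood = -2·Sleep - 2·Stress + 2  [with Sleep=4, Stress=-1]  = -4.
Change = -10 − (-4) = -6.

-6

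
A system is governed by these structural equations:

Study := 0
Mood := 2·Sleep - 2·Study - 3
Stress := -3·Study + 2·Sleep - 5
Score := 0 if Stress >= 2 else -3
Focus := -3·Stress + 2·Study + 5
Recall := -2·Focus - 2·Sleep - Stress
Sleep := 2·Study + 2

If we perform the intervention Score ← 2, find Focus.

8

The intervention breaks the incoming arrows to Score: Score := 0 if Stress >= 2 else -3 no longer applies, and Score = 2.
Since Focus is not a descendant of the intervened variable, it is unaffected.
Sleep = 2·Study + 2  [with Study=0]  = 2
Stress = -3·Study + 2·Sleep - 5  [with Study=0, Sleep=2]  = -1
Focus = -3·Stress + 2·Study + 5  [with Stress=-1, Study=0]  = 8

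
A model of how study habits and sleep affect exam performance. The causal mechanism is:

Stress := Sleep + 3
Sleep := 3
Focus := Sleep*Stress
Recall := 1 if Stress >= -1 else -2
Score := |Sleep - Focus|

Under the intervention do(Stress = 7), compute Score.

18

Under do(Stress=7), the mechanism Stress := Sleep + 3 is discarded; Stress is fixed at 7.
Focus = Sleep*Stress  [with Sleep=3, Stress=7]  = 21
Score = |Sleep - Focus|  [with Sleep=3, Focus=21]  = 18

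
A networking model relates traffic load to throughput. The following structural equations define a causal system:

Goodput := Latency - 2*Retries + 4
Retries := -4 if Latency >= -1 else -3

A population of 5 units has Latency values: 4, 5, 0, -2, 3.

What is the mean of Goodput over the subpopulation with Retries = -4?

Observing Retries=-4 restricts to units where Retries's equation naturally yields -4: Latency ∈ {4, 5, 0, 3}. In that subpopulation Goodput = 16, 17, 12, 15, mean 15.

15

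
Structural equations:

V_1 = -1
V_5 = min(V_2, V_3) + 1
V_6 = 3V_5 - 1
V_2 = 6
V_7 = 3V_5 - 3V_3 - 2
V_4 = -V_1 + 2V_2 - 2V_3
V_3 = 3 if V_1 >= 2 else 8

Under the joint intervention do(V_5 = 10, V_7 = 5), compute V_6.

Under do(V_5 = 10, V_7 = 5), each intervened variable's structural equation is replaced by its fixed value.
V_6 = 3V_5 - 1  [with V_5=10]  = 29

29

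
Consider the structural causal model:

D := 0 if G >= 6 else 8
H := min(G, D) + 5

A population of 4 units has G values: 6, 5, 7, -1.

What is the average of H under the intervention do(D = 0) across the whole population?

Under do(D=0), D's equation is replaced by D=0 for every unit. Per-unit H: 5, 5, 5, 4. Mean = 4.75.

4.75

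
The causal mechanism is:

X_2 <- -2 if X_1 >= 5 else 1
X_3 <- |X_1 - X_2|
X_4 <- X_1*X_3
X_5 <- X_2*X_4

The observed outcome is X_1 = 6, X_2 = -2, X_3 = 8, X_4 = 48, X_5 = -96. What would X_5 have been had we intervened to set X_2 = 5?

30

do(X_2=5) replaces the equation X_2 <- -2 if X_1 >= 5 else 1 with the constant X_2 = 5.
X_3 = |X_1 - X_2|  [with X_1=6, X_2=5]  = 1
X_4 = X_1*X_3  [with X_1=6, X_3=1]  = 6
X_5 = X_2*X_4  [with X_2=5, X_4=6]  = 30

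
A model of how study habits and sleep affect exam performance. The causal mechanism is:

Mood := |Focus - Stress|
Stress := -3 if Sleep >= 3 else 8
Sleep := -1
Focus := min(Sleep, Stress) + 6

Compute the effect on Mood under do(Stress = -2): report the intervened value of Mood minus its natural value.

3

Under do(Stress=-2), the mechanism Stress := -3 if Sleep >= 3 else 8 is discarded; Stress is fixed at -2.
Focus = min(Sleep, Stress) + 6  [with Sleep=-1, Stress=-2]  = 4
Mood = |Focus - Stress|  [with Focus=4, Stress=-2]  = 6
Without intervention: Stress = -3 if Sleep >= 3 else 8  [with Sleep=-1]  = 8; Focus = min(Sleep, Stress) + 6  [with Sleep=-1, Stress=8]  = 5; Mood = |Focus - Stress|  [with Focus=5, Stress=8]  = 3.
Change = 6 − 3 = 3.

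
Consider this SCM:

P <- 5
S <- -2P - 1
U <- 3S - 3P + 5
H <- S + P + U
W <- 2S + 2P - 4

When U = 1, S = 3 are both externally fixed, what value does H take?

The joint intervention fixes U = 1, S = 3, removing each variable's own equation.
H = S + P + U  [with S=3, P=5, U=1]  = 9

9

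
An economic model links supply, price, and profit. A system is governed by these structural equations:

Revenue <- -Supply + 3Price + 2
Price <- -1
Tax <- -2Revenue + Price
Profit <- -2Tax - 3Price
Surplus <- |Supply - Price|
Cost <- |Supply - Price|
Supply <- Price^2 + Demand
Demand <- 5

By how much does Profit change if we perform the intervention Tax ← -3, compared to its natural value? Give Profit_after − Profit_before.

Intervening sets Tax = -3 and removes its equation (Tax <- -2Revenue + Price).
Profit = -2Tax - 3Price  [with Tax=-3, Price=-1]  = 9
Without intervention: Supply = Price^2 + Demand  [with Price=-1, Demand=5]  = 6; Revenue = -Supply + 3Price + 2  [with Supply=6, Price=-1]  = -7; Tax = -2Revenue + Price  [with Revenue=-7, Price=-1]  = 13; Profit = -2Tax - 3Price  [with Tax=13, Price=-1]  = -23.
Change = 9 − (-23) = 32.

32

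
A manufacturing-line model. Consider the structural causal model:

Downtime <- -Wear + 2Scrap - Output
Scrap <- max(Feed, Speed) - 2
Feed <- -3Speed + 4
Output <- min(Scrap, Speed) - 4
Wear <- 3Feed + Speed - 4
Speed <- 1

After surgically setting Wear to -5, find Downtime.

8

The intervention breaks the incoming arrows to Wear: Wear <- 3Feed + Speed - 4 no longer applies, and Wear = -5.
Feed = -3Speed + 4  [with Speed=1]  = 1
Scrap = max(Feed, Speed) - 2  [with Feed=1, Speed=1]  = -1
Output = min(Scrap, Speed) - 4  [with Scrap=-1, Speed=1]  = -5
Downtime = -Wear + 2Scrap - Output  [with Wear=-5, Scrap=-1, Output=-5]  = 8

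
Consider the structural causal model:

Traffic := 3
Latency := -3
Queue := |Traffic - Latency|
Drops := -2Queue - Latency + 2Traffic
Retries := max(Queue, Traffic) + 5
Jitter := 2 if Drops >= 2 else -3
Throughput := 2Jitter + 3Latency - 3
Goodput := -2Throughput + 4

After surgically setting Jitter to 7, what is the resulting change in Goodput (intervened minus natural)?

Intervening sets Jitter = 7 and removes its equation (Jitter := 2 if Drops >= 2 else -3).
Throughput = 2Jitter + 3Latency - 3  [with Jitter=7, Latency=-3]  = 2
Goodput = -2Throughput + 4  [with Throughput=2]  = 0
Without intervention: Queue = |Traffic - Latency|  [with Traffic=3, Latency=-3]  = 6; Drops = -2Queue - Latency + 2Traffic  [with Queue=6, Latency=-3, Traffic=3]  = -3; Jitter = 2 if Drops >= 2 else -3  [with Drops=-3]  = -3; Throughput = 2Jitter + 3Latency - 3  [with Jitter=-3, Latency=-3]  = -18; Goodput = -2Throughput + 4  [with Throughput=-18]  = 40.
Change = 0 − 40 = -40.

-40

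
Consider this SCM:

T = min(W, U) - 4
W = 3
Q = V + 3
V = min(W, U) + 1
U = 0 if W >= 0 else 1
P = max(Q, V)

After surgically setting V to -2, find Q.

Intervening sets V = -2 and removes its equation (V = min(W, U) + 1).
Q = V + 3  [with V=-2]  = 1

1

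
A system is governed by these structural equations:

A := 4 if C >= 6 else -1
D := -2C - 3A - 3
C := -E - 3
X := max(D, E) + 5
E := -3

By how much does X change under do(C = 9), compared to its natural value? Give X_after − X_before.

do(C=9) replaces the equation C := -E - 3 with the constant C = 9.
A = 4 if C >= 6 else -1  [with C=9]  = 4
D = -2C - 3A - 3  [with C=9, A=4]  = -33
X = max(D, E) + 5  [with D=-33, E=-3]  = 2
Without intervention: C = -E - 3  [with E=-3]  = 0; A = 4 if C >= 6 else -1  [with C=0]  = -1; D = -2C - 3A - 3  [with C=0, A=-1]  = 0; X = max(D, E) + 5  [with D=0, E=-3]  = 5.
Change = 2 − 5 = -3.

-3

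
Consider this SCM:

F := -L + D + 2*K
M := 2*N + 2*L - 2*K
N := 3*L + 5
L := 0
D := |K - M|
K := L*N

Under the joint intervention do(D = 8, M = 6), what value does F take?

Setting D = 8, M = 6 by intervention discards those variables' equations.
N = 3*L + 5  [with L=0]  = 5
K = L*N  [with L=0, N=5]  = 0
F = -L + D + 2*K  [with L=0, D=8, K=0]  = 8

8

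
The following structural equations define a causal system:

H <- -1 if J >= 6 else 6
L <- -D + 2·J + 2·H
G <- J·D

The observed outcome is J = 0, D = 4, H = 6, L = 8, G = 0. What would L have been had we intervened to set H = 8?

12

The intervention breaks the incoming arrows to H: H <- -1 if J >= 6 else 6 no longer applies, and H = 8.
L = -D + 2·J + 2·H  [with D=4, J=0, H=8]  = 12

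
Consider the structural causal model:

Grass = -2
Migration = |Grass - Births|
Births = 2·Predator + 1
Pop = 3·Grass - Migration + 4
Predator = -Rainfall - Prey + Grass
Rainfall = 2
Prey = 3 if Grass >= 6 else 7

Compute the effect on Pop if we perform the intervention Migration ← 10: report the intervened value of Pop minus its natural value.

9

Intervening sets Migration = 10 and removes its equation (Migration = |Grass - Births|).
Pop = 3·Grass - Migration + 4  [with Grass=-2, Migration=10]  = -12
Without intervention: Prey = 3 if Grass >= 6 else 7  [with Grass=-2]  = 7; Predator = -Rainfall - Prey + Grass  [with Rainfall=2, Prey=7, Grass=-2]  = -11; Births = 2·Predator + 1  [with Predator=-11]  = -21; Migration = |Grass - Births|  [with Grass=-2, Births=-21]  = 19; Pop = 3·Grass - Migration + 4  [with Grass=-2, Migration=19]  = -21.
Change = -12 − (-21) = 9.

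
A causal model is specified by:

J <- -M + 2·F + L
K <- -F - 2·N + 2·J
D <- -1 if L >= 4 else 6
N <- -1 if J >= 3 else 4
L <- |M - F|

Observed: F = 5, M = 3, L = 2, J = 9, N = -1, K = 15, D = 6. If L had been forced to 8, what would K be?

The intervention breaks the incoming arrows to L: L <- |M - F| no longer applies, and L = 8.
J = -M + 2·F + L  [with M=3, F=5, L=8]  = 15
N = -1 if J >= 3 else 4  [with J=15]  = -1
K = -F - 2·N + 2·J  [with F=5, N=-1, J=15]  = 27

27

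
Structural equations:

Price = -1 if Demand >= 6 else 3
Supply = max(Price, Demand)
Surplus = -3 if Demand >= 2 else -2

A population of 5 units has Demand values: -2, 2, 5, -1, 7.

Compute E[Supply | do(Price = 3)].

do(Price=3) breaks Price's dependence on Demand. With Price=3 fixed, Supply across the units is 3, 3, 5, 3, 7, mean 4.2.

4.2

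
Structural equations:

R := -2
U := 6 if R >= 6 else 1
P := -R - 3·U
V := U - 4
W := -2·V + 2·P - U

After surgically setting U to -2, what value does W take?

do(U=-2) replaces the equation U := 6 if R >= 6 else 1 with the constant U = -2.
P = -R - 3·U  [with R=-2, U=-2]  = 8
V = U - 4  [with U=-2]  = -6
W = -2·V + 2·P - U  [with V=-6, P=8, U=-2]  = 30

30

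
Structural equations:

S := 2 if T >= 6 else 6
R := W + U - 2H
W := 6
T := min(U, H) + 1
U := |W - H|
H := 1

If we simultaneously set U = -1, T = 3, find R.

Setting U = -1, T = 3 by intervention discards those variables' equations.
R = W + U - 2H  [with W=6, U=-1, H=1]  = 3

3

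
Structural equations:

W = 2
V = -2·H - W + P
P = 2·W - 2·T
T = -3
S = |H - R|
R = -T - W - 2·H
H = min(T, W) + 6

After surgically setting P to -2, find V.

Intervening sets P = -2 and removes its equation (P = 2·W - 2·T).
H = min(T, W) + 6  [with T=-3, W=2]  = 3
V = -2·H - W + P  [with H=3, W=2, P=-2]  = -10

-10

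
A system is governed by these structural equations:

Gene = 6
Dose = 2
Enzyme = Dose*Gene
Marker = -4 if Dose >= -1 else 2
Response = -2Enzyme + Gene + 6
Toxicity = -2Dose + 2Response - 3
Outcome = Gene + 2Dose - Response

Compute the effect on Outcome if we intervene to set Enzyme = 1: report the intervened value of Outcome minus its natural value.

-22

The intervention breaks the incoming arrows to Enzyme: Enzyme = Dose*Gene no longer applies, and Enzyme = 1.
Response = -2Enzyme + Gene + 6  [with Enzyme=1, Gene=6]  = 10
Outcome = Gene + 2Dose - Response  [with Gene=6, Dose=2, Response=10]  = 0
Without intervention: Enzyme = Dose*Gene  [with Dose=2, Gene=6]  = 12; Response = -2Enzyme + Gene + 6  [with Enzyme=12, Gene=6]  = -12; Outcome = Gene + 2Dose - Response  [with Gene=6, Dose=2, Response=-12]  = 22.
Change = 0 − 22 = -22.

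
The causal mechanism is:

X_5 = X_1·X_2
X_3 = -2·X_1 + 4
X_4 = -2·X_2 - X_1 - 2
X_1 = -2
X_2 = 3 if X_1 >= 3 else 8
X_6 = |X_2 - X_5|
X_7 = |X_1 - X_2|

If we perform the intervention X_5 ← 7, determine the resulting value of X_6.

The intervention breaks the incoming arrows to X_5: X_5 = X_1·X_2 no longer applies, and X_5 = 7.
X_2 = 3 if X_1 >= 3 else 8  [with X_1=-2]  = 8
X_6 = |X_2 - X_5|  [with X_2=8, X_5=7]  = 1

1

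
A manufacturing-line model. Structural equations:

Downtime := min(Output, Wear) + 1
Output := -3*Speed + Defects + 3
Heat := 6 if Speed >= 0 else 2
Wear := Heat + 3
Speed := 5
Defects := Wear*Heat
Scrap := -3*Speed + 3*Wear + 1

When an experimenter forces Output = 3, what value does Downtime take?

4

Intervening sets Output = 3 and removes its equation (Output := -3*Speed + Defects + 3).
Heat = 6 if Speed >= 0 else 2  [with Speed=5]  = 6
Wear = Heat + 3  [with Heat=6]  = 9
Downtime = min(Output, Wear) + 1  [with Output=3, Wear=9]  = 4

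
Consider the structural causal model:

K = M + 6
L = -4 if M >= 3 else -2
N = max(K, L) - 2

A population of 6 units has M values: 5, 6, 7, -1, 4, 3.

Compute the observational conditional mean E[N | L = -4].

E[N|L=-4] averages over only the 5 units with L=-4 (M = 5, 6, 7, 4, 3): N = 9, 10, 11, 8, 7, mean 9.

9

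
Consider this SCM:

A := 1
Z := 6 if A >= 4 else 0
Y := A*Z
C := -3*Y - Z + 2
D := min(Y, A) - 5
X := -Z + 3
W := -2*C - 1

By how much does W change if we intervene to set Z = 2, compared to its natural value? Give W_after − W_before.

16

Under do(Z=2), the mechanism Z := 6 if A >= 4 else 0 is discarded; Z is fixed at 2.
Y = A*Z  [with A=1, Z=2]  = 2
C = -3*Y - Z + 2  [with Y=2, Z=2]  = -6
W = -2*C - 1  [with C=-6]  = 11
Without intervention: Z = 6 if A >= 4 else 0  [with A=1]  = 0; Y = A*Z  [with A=1, Z=0]  = 0; C = -3*Y - Z + 2  [with Y=0, Z=0]  = 2; W = -2*C - 1  [with C=2]  = -5.
Change = 11 − (-5) = 16.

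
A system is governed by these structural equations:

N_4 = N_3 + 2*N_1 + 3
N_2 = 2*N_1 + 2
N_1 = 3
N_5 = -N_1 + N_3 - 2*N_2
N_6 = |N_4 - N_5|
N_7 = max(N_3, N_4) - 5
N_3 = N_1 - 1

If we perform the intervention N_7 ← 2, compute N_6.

Intervening sets N_7 = 2 and removes its equation (N_7 = max(N_3, N_4) - 5).
Since N_6 is not a descendant of the intervened variable, it is unaffected.
N_2 = 2*N_1 + 2  [with N_1=3]  = 8
N_3 = N_1 - 1  [with N_1=3]  = 2
N_4 = N_3 + 2*N_1 + 3  [with N_3=2, N_1=3]  = 11
N_5 = -N_1 + N_3 - 2*N_2  [with N_1=3, N_3=2, N_2=8]  = -17
N_6 = |N_4 - N_5|  [with N_4=11, N_5=-17]  = 28

28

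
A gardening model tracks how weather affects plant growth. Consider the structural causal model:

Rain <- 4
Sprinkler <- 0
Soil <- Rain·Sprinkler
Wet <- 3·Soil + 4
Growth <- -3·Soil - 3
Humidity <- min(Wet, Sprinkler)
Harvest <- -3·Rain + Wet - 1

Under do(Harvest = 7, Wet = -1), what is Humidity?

-1

Setting Harvest = 7, Wet = -1 by intervention discards those variables' equations.
Humidity = min(Wet, Sprinkler)  [with Wet=-1, Sprinkler=0]  = -1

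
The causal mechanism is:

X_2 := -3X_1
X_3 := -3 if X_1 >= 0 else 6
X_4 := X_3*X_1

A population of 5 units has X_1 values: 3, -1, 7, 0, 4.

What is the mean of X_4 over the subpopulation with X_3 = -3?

-10.5

Conditioning on X_3=-3 selects the 4 unit(s) with X_1 ∈ {3, 7, 0, 4}. Their X_4 values: -9, -21, 0, -12. Mean = -10.5.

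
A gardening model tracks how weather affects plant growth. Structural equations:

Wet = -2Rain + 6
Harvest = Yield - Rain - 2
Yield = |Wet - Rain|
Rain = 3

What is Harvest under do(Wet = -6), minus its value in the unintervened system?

6

Under do(Wet=-6), the mechanism Wet = -2Rain + 6 is discarded; Wet is fixed at -6.
Yield = |Wet - Rain|  [with Wet=-6, Rain=3]  = 9
Harvest = Yield - Rain - 2  [with Yield=9, Rain=3]  = 4
Without intervention: Wet = -2Rain + 6  [with Rain=3]  = 0; Yield = |Wet - Rain|  [with Wet=0, Rain=3]  = 3; Harvest = Yield - Rain - 2  [with Yield=3, Rain=3]  = -2.
Change = 4 − (-2) = 6.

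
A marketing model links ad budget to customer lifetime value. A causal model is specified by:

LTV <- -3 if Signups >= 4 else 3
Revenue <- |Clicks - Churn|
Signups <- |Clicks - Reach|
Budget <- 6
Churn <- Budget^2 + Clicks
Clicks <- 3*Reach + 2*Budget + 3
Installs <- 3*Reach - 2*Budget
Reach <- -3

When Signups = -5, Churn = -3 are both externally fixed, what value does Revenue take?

Under do(Signups = -5, Churn = -3), each intervened variable's structural equation is replaced by its fixed value.
Clicks = 3*Reach + 2*Budget + 3  [with Reach=-3, Budget=6]  = 6
Revenue = |Clicks - Churn|  [with Clicks=6, Churn=-3]  = 9

9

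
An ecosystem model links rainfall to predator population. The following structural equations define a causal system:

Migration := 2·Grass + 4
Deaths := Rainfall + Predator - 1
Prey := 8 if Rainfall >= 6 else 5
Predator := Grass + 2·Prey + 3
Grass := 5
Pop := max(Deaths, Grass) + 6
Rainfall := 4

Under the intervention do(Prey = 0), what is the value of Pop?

17

The intervention breaks the incoming arrows to Prey: Prey := 8 if Rainfall >= 6 else 5 no longer applies, and Prey = 0.
Predator = Grass + 2·Prey + 3  [with Grass=5, Prey=0]  = 8
Deaths = Rainfall + Predator - 1  [with Rainfall=4, Predator=8]  = 11
Pop = max(Deaths, Grass) + 6  [with Deaths=11, Grass=5]  = 17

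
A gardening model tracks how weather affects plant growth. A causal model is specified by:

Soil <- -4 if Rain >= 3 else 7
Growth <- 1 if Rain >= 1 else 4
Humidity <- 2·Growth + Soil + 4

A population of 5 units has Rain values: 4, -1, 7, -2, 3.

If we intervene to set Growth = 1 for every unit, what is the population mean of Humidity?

6.4

Every unit gets Growth=1 under the intervention. Humidity values become 2, 13, 2, 13, 2; E[Humidity|do(Growth=1)] = 6.4.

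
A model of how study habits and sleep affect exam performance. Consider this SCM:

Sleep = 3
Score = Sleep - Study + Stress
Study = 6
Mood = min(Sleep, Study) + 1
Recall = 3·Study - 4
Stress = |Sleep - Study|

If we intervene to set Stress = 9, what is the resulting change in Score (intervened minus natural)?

The intervention breaks the incoming arrows to Stress: Stress = |Sleep - Study| no longer applies, and Stress = 9.
Score = Sleep - Study + Stress  [with Sleep=3, Study=6, Stress=9]  = 6
Without intervention: Stress = |Sleep - Study|  [with Sleep=3, Study=6]  = 3; Score = Sleep - Study + Stress  [with Sleep=3, Study=6, Stress=3]  = 0.
Change = 6 − 0 = 6.

6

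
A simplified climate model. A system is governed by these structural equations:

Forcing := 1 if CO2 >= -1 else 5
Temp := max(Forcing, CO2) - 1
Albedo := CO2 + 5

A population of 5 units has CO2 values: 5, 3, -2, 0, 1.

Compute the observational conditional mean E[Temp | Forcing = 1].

1.5

Observing Forcing=1 restricts to units where Forcing's equation naturally yields 1: CO2 ∈ {5, 3, 0, 1}. In that subpopulation Temp = 4, 2, 0, 0, mean 1.5.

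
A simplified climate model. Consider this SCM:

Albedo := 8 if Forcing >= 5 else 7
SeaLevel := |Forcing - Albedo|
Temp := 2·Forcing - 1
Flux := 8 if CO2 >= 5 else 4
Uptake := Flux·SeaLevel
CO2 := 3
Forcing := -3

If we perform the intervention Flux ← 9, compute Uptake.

Intervening sets Flux = 9 and removes its equation (Flux := 8 if CO2 >= 5 else 4).
Albedo = 8 if Forcing >= 5 else 7  [with Forcing=-3]  = 7
SeaLevel = |Forcing - Albedo|  [with Forcing=-3, Albedo=7]  = 10
Uptake = Flux·SeaLevel  [with Flux=9, SeaLevel=10]  = 90

90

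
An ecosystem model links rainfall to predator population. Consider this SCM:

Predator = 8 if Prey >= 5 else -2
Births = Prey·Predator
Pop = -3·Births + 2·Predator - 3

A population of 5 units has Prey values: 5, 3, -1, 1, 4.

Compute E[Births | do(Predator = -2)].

-4.8

The intervention sets Predator=-2 in all 5 units regardless of Prey. Recomputing Births per unit gives -10, -6, 2, -2, -8; average -4.8.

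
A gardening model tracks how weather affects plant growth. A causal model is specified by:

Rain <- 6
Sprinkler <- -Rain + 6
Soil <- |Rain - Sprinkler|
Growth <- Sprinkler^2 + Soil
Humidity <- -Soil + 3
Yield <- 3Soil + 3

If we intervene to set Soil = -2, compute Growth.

The intervention breaks the incoming arrows to Soil: Soil <- |Rain - Sprinkler| no longer applies, and Soil = -2.
Sprinkler = -Rain + 6  [with Rain=6]  = 0
Growth = Sprinkler^2 + Soil  [with Sprinkler=0, Soil=-2]  = -2

-2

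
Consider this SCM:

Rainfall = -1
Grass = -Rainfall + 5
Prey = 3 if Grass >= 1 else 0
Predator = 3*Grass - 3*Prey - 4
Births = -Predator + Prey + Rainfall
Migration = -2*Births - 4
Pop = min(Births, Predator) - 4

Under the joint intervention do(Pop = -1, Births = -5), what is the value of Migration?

6

Setting Pop = -1, Births = -5 by intervention discards those variables' equations.
Migration = -2*Births - 4  [with Births=-5]  = 6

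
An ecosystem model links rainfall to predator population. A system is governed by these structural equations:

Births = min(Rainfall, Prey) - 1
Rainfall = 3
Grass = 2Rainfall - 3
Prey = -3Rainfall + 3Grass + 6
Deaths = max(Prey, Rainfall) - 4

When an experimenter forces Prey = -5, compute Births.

The intervention breaks the incoming arrows to Prey: Prey = -3Rainfall + 3Grass + 6 no longer applies, and Prey = -5.
Births = min(Rainfall, Prey) - 1  [with Rainfall=3, Prey=-5]  = -6

-6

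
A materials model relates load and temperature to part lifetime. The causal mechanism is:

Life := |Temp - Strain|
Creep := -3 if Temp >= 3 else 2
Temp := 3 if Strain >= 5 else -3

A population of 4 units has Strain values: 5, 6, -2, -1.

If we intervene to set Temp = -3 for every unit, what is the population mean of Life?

5

Every unit gets Temp=-3 under the intervention. Life values become 8, 9, 1, 2; E[Life|do(Temp=-3)] = 5.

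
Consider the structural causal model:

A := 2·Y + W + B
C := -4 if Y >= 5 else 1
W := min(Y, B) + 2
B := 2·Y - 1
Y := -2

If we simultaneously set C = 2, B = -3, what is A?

Setting C = 2, B = -3 by intervention discards those variables' equations.
W = min(Y, B) + 2  [with Y=-2, B=-3]  = -1
A = 2·Y + W + B  [with Y=-2, W=-1, B=-3]  = -8

-8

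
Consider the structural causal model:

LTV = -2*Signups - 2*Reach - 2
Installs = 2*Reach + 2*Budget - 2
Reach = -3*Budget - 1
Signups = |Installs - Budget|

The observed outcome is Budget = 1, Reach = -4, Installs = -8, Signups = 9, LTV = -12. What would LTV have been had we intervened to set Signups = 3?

Intervening sets Signups = 3 and removes its equation (Signups = |Installs - Budget|).
Reach = -3*Budget - 1  [with Budget=1]  = -4
LTV = -2*Signups - 2*Reach - 2  [with Signups=3, Reach=-4]  = 0

0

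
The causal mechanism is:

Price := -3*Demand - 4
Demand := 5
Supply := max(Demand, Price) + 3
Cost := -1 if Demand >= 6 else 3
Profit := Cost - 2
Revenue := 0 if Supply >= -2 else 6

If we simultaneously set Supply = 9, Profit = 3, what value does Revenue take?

0

The joint intervention fixes Supply = 9, Profit = 3, removing each variable's own equation.
Revenue = 0 if Supply >= -2 else 6  [with Supply=9]  = 0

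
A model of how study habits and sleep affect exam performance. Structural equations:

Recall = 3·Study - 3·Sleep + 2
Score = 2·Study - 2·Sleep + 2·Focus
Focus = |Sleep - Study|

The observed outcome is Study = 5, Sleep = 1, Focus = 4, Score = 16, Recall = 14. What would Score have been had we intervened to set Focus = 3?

14

The intervention breaks the incoming arrows to Focus: Focus = |Sleep - Study| no longer applies, and Focus = 3.
Score = 2·Study - 2·Sleep + 2·Focus  [with Study=5, Sleep=1, Focus=3]  = 14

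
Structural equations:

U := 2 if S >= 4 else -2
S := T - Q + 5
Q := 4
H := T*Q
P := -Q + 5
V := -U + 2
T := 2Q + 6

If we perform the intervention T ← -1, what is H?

Under do(T=-1), the mechanism T := 2Q + 6 is discarded; T is fixed at -1.
H = T*Q  [with T=-1, Q=4]  = -4

-4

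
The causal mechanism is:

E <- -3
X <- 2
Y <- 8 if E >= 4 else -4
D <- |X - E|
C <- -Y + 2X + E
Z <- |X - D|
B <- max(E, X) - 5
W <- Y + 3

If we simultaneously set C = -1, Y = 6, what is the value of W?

9

Under do(C = -1, Y = 6), each intervened variable's structural equation is replaced by its fixed value.
W = Y + 3  [with Y=6]  = 9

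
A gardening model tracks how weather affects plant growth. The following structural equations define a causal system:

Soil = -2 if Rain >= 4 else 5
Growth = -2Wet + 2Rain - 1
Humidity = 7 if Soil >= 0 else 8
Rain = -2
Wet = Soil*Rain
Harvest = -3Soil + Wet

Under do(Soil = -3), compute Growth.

Under do(Soil=-3), the mechanism Soil = -2 if Rain >= 4 else 5 is discarded; Soil is fixed at -3.
Wet = Soil*Rain  [with Soil=-3, Rain=-2]  = 6
Growth = -2Wet + 2Rain - 1  [with Wet=6, Rain=-2]  = -17

-17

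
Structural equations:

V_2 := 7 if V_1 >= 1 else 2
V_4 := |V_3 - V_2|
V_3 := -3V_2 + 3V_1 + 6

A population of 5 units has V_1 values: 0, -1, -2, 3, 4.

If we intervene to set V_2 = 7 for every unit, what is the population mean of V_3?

Under do(V_2=7), V_2's equation is replaced by V_2=7 for every unit. Per-unit V_3: -15, -18, -21, -6, -3. Mean = -12.6.

-12.6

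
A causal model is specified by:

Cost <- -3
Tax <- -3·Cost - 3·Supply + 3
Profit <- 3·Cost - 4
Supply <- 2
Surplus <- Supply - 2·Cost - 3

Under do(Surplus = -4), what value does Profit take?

The intervention breaks the incoming arrows to Surplus: Surplus <- Supply - 2·Cost - 3 no longer applies, and Surplus = -4.
Since Profit is not a descendant of the intervened variable, it is unaffected.
Profit = 3·Cost - 4  [with Cost=-3]  = -13

-13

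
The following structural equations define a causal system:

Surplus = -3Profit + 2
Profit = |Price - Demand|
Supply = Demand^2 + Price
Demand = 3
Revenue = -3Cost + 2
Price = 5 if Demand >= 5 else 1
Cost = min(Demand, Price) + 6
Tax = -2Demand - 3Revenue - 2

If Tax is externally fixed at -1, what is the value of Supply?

10

do(Tax=-1) replaces the equation Tax = -2Demand - 3Revenue - 2 with the constant Tax = -1.
Supply is not downstream of the intervention, so its value is determined by the original equations.
Price = 5 if Demand >= 5 else 1  [with Demand=3]  = 1
Supply = Demand^2 + Price  [with Demand=3, Price=1]  = 10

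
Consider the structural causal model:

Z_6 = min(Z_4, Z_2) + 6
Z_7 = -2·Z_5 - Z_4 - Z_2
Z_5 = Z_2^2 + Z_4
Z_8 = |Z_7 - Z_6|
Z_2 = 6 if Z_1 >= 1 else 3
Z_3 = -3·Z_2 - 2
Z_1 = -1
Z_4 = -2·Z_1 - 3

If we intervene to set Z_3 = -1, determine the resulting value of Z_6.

The intervention breaks the incoming arrows to Z_3: Z_3 = -3·Z_2 - 2 no longer applies, and Z_3 = -1.
No directed path runs from Z_3 to Z_6, so Z_6 keeps its natural value.
Z_2 = 6 if Z_1 >= 1 else 3  [with Z_1=-1]  = 3
Z_4 = -2·Z_1 - 3  [with Z_1=-1]  = -1
Z_6 = min(Z_4, Z_2) + 6  [with Z_4=-1, Z_2=3]  = 5

5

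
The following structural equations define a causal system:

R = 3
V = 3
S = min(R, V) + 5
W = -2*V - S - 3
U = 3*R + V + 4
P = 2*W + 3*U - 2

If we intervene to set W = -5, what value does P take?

Under do(W=-5), the mechanism W = -2*V - S - 3 is discarded; W is fixed at -5.
U = 3*R + V + 4  [with R=3, V=3]  = 16
P = 2*W + 3*U - 2  [with W=-5, U=16]  = 36

36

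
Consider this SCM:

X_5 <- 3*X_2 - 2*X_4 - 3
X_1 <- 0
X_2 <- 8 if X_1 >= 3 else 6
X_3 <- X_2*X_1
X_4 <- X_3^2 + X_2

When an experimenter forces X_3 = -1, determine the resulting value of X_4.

The intervention breaks the incoming arrows to X_3: X_3 <- X_2*X_1 no longer applies, and X_3 = -1.
X_2 = 8 if X_1 >= 3 else 6  [with X_1=0]  = 6
X_4 = X_3^2 + X_2  [with X_3=-1, X_2=6]  = 7

7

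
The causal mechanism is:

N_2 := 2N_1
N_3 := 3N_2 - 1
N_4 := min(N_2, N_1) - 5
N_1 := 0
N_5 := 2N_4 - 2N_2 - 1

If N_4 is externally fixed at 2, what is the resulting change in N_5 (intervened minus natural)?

14

Intervening sets N_4 = 2 and removes its equation (N_4 := min(N_2, N_1) - 5).
N_2 = 2N_1  [with N_1=0]  = 0
N_5 = 2N_4 - 2N_2 - 1  [with N_4=2, N_2=0]  = 3
Without intervention: N_2 = 2N_1  [with N_1=0]  = 0; N_4 = min(N_2, N_1) - 5  [with N_2=0, N_1=0]  = -5; N_5 = 2N_4 - 2N_2 - 1  [with N_4=-5, N_2=0]  = -11.
Change = 3 − (-11) = 14.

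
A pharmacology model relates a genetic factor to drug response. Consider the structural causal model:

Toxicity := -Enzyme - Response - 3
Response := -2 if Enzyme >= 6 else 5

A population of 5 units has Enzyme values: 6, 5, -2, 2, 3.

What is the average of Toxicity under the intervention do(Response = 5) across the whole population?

-10.8

do(Response=5) breaks Response's dependence on Enzyme. With Response=5 fixed, Toxicity across the units is -14, -13, -6, -10, -11, mean -10.8.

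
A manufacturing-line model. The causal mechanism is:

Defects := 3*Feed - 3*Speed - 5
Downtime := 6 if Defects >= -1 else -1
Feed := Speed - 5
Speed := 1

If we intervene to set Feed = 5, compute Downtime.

6

Under do(Feed=5), the mechanism Feed := Speed - 5 is discarded; Feed is fixed at 5.
Defects = 3*Feed - 3*Speed - 5  [with Feed=5, Speed=1]  = 7
Downtime = 6 if Defects >= -1 else -1  [with Defects=7]  = 6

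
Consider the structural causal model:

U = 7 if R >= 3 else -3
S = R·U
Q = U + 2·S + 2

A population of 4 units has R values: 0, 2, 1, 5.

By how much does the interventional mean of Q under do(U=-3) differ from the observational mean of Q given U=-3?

-6

The intervention sets U=-3 in all 4 units regardless of R. Recomputing Q per unit gives -1, -13, -7, -31; average -13.
E[Q|U=-3] averages over only the 3 units with U=-3 (R = 0, 2, 1): Q = -1, -13, -7, mean -7.
Difference = -13 − (-7) = -6.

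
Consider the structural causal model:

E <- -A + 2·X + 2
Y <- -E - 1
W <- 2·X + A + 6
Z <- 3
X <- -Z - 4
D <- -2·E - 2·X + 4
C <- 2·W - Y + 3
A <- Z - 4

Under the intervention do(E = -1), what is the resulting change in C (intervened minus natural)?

10

do(E=-1) replaces the equation E <- -A + 2·X + 2 with the constant E = -1.
X = -Z - 4  [with Z=3]  = -7
A = Z - 4  [with Z=3]  = -1
W = 2·X + A + 6  [with X=-7, A=-1]  = -9
Y = -E - 1  [with E=-1]  = 0
C = 2·W - Y + 3  [with W=-9, Y=0]  = -15
Without intervention: X = -Z - 4  [with Z=3]  = -7; A = Z - 4  [with Z=3]  = -1; W = 2·X + A + 6  [with X=-7, A=-1]  = -9; E = -A + 2·X + 2  [with A=-1, X=-7]  = -11; Y = -E - 1  [with E=-11]  = 10; C = 2·W - Y + 3  [with W=-9, Y=10]  = -25.
Change = -15 − (-25) = 10.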